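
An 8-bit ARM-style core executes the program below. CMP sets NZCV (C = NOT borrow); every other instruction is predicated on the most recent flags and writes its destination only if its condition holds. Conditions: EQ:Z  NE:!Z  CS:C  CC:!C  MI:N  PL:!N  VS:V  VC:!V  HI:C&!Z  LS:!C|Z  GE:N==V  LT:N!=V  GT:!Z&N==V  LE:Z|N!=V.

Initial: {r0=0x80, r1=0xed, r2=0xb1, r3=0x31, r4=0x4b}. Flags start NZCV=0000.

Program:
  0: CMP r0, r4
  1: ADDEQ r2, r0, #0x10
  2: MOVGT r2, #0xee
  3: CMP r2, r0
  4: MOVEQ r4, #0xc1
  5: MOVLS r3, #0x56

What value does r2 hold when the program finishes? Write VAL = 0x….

[0] flags=0011 → (cmp)
[1] flags=0011 EQ?F → skip
[2] flags=0011 GT?F → skip
[3] flags=0010 → (cmp)
[4] flags=0010 EQ?F → skip
[5] flags=0010 LS?F → skip

VAL = 0xb1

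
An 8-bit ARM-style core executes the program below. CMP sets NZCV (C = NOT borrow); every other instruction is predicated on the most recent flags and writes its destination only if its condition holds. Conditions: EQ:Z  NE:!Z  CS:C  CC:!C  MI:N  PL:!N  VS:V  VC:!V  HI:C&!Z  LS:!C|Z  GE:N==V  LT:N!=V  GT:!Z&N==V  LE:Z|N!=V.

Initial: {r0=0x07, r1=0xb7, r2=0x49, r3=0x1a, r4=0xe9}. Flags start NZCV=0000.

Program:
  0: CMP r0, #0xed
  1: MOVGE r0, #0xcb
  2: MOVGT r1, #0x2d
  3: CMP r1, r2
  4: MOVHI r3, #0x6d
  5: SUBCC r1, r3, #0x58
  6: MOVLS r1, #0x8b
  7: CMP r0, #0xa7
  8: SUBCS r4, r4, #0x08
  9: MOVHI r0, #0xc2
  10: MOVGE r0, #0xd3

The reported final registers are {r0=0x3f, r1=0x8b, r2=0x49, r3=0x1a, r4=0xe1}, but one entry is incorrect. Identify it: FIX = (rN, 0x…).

[0] flags=0000 → (cmp)
[1] flags=0000 GE?T → r0=0xcb
[2] flags=0000 GT?T → r1=0x2d
[3] flags=1000 → (cmp)
[4] flags=1000 HI?F → skip
[5] flags=1000 CC?T → r1=0xc2
[6] flags=1000 LS?T → r1=0x8b
[7] flags=0010 → (cmp)
[8] flags=0010 CS?T → r4=0xe1
[9] flags=0010 HI?T → r0=0xc2
[10] flags=0010 GE?T → r0=0xd3

FIX = (r0, 0xd3)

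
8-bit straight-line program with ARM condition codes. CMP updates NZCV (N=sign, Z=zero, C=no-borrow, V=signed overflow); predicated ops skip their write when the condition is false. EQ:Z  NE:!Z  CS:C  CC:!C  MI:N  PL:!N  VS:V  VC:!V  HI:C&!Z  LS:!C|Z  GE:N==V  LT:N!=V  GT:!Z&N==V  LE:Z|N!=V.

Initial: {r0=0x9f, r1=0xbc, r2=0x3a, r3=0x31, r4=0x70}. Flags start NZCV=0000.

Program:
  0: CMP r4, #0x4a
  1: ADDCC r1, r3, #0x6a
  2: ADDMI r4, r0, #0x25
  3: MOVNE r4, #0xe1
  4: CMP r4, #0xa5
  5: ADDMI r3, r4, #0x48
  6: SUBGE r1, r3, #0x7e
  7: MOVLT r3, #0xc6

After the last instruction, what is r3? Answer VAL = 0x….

VAL = 0x31

0: ✓ CMP  NZCV=0010
1: · ADDCC
2: · ADDMI
3: ✓ MOVNE  r4←0xe1
4: ✓ CMP  NZCV=0010
5: · ADDMI
6: ✓ SUBGE  r1←0xb3
7: · MOVLT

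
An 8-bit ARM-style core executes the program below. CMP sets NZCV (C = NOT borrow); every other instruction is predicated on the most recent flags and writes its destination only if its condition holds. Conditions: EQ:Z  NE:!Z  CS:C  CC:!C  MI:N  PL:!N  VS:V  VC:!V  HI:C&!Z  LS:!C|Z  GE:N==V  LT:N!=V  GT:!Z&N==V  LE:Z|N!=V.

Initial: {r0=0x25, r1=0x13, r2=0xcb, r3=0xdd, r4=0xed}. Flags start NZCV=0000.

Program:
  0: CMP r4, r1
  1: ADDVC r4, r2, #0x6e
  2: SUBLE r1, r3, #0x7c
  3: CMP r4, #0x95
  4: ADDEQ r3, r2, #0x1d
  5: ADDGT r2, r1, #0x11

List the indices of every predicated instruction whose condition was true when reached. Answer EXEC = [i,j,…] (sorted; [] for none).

[0] flags=1010 → (cmp)
[1] flags=1010 VC?T → r4=0x39
[2] flags=1010 LE?T → r1=0x61
[3] flags=1001 → (cmp)
[4] flags=1001 EQ?F → skip
[5] flags=1001 GT?T → r2=0x72

EXEC = [1,2,5]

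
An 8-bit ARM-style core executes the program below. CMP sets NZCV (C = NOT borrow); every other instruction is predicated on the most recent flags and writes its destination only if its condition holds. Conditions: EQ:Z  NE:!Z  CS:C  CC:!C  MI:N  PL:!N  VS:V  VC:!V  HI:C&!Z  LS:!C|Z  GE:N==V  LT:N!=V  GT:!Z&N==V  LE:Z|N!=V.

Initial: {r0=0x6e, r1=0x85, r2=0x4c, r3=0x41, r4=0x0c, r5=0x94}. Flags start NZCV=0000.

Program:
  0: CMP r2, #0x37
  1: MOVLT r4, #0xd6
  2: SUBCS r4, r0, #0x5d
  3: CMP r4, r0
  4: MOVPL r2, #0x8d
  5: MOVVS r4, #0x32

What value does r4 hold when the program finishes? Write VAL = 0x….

[0] flags=0010 → (cmp)
[1] flags=0010 LT?F → skip
[2] flags=0010 CS?T → r4=0x11
[3] flags=1000 → (cmp)
[4] flags=1000 PL?F → skip
[5] flags=1000 VS?F → skip

VAL = 0x11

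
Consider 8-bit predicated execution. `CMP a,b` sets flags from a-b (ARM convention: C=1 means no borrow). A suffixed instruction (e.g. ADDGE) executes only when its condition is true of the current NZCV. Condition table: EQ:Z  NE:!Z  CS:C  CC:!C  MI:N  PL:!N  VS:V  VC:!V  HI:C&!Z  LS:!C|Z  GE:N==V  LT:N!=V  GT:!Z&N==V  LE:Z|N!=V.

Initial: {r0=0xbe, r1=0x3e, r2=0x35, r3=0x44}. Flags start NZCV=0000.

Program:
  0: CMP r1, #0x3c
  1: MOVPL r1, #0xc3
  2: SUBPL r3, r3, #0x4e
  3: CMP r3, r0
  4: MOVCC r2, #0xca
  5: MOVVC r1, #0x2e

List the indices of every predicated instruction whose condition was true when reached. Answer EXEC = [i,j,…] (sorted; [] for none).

0: ✓ CMP  NZCV=0010
1: ✓ MOVPL  r1←0xc3
2: ✓ SUBPL  r3←0xf6
3: ✓ CMP  NZCV=0010
4: · MOVCC
5: ✓ MOVVC  r1←0x2e

EXEC = [1,2,5]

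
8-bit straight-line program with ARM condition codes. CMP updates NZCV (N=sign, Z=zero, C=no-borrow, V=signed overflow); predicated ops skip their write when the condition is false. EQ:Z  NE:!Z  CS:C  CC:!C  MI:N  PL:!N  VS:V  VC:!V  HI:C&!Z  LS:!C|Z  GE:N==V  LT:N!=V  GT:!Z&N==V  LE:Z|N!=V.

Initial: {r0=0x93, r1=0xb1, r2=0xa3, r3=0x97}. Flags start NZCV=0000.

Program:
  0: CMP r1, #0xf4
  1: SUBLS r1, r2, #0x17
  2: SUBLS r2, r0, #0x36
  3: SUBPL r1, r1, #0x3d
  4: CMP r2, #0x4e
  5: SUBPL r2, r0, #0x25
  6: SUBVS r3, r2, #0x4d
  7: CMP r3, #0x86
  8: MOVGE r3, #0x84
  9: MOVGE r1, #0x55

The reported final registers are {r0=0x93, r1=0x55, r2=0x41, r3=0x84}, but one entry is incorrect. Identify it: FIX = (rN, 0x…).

[0] flags=1000 → (cmp)
[1] flags=1000 LS?T → r1=0x8c
[2] flags=1000 LS?T → r2=0x5d
[3] flags=1000 PL?F → skip
[4] flags=0010 → (cmp)
[5] flags=0010 PL?T → r2=0x6e
[6] flags=0010 VS?F → skip
[7] flags=0010 → (cmp)
[8] flags=0010 GE?T → r3=0x84
[9] flags=0010 GE?T → r1=0x55

FIX = (r2, 0x6e)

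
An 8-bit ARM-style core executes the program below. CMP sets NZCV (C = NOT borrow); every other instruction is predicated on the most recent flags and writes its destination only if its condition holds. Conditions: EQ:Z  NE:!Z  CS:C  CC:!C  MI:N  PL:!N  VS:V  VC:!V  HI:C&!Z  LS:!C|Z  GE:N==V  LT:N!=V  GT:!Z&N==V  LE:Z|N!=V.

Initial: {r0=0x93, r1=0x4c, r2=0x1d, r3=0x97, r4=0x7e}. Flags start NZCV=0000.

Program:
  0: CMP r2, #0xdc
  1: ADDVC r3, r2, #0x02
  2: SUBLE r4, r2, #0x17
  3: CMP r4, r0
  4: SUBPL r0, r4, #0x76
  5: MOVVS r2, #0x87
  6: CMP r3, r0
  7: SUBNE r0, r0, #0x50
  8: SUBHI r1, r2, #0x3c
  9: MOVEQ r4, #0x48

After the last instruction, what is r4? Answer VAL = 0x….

[0] flags=0000 → (cmp)
[1] flags=0000 VC?T → r3=0x1f
[2] flags=0000 LE?F → skip
[3] flags=1001 → (cmp)
[4] flags=1001 PL?F → skip
[5] flags=1001 VS?T → r2=0x87
[6] flags=1001 → (cmp)
[7] flags=1001 NE?T → r0=0x43
[8] flags=1001 HI?F → skip
[9] flags=1001 EQ?F → skip

VAL = 0x7e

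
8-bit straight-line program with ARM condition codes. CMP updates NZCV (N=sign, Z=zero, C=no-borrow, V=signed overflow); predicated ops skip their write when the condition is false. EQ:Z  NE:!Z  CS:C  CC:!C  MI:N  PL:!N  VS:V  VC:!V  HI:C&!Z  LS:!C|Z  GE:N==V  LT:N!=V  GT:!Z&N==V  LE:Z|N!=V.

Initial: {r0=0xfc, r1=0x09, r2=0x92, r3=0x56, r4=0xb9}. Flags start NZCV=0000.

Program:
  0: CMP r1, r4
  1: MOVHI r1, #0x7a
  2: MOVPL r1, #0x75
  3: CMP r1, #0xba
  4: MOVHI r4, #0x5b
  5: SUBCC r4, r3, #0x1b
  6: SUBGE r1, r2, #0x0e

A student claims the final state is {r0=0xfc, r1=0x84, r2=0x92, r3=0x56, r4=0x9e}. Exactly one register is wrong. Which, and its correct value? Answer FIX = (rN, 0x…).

FIX = (r4, 0x3b)

0: ✓ CMP  NZCV=0000
1: · MOVHI
2: ✓ MOVPL  r1←0x75
3: ✓ CMP  NZCV=1001
4: · MOVHI
5: ✓ SUBCC  r4←0x3b
6: ✓ SUBGE  r1←0x84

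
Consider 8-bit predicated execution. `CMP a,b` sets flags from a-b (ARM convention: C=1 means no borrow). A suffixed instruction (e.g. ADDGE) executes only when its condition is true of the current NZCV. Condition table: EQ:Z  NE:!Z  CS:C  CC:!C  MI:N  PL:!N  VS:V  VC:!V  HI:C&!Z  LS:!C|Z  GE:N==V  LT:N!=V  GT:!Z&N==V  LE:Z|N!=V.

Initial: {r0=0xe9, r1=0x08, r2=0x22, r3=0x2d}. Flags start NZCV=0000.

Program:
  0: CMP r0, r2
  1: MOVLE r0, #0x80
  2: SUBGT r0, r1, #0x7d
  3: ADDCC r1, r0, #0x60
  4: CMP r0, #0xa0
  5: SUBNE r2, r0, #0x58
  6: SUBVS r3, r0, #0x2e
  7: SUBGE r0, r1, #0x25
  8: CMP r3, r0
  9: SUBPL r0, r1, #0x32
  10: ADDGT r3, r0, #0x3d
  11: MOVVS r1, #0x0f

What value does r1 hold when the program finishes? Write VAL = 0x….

[0] flags=1010 → (cmp)
[1] flags=1010 LE?T → r0=0x80
[2] flags=1010 GT?F → skip
[3] flags=1010 CC?F → skip
[4] flags=1000 → (cmp)
[5] flags=1000 NE?T → r2=0x28
[6] flags=1000 VS?F → skip
[7] flags=1000 GE?F → skip
[8] flags=1001 → (cmp)
[9] flags=1001 PL?F → skip
[10] flags=1001 GT?T → r3=0xbd
[11] flags=1001 VS?T → r1=0x0f

VAL = 0x0f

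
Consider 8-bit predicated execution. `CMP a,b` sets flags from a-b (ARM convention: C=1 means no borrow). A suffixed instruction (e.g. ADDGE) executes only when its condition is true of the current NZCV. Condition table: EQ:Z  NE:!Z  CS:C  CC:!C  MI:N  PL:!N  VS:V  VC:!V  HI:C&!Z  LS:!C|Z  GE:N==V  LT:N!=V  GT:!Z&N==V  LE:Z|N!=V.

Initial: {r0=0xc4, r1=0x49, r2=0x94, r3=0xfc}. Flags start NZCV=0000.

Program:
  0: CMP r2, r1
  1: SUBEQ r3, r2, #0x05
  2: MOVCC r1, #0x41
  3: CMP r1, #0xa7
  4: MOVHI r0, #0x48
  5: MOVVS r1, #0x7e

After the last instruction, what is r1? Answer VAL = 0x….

0: ✓ CMP  NZCV=0011
1: · SUBEQ
2: · MOVCC
3: ✓ CMP  NZCV=1001
4: · MOVHI
5: ✓ MOVVS  r1←0x7e

VAL = 0x7e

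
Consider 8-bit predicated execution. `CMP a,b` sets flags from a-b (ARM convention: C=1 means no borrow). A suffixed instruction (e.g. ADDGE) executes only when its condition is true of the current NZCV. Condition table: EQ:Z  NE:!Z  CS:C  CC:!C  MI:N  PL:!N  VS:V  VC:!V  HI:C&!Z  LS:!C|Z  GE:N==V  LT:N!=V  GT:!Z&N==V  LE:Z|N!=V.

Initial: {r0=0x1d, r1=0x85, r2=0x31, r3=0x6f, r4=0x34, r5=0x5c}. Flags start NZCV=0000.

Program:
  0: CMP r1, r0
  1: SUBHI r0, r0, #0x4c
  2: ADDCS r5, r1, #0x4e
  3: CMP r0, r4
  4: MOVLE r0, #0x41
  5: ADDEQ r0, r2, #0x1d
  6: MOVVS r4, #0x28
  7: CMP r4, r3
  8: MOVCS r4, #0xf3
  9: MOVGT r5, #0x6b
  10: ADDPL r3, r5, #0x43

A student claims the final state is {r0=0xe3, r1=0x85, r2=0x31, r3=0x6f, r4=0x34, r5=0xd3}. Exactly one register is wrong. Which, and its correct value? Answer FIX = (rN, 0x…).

0: ✓ CMP  NZCV=0011
1: ✓ SUBHI  r0←0xd1
2: ✓ ADDCS  r5←0xd3
3: ✓ CMP  NZCV=1010
4: ✓ MOVLE  r0←0x41
5: · ADDEQ
6: · MOVVS
7: ✓ CMP  NZCV=1000
8: · MOVCS
9: · MOVGT
10: · ADDPL

FIX = (r0, 0x41)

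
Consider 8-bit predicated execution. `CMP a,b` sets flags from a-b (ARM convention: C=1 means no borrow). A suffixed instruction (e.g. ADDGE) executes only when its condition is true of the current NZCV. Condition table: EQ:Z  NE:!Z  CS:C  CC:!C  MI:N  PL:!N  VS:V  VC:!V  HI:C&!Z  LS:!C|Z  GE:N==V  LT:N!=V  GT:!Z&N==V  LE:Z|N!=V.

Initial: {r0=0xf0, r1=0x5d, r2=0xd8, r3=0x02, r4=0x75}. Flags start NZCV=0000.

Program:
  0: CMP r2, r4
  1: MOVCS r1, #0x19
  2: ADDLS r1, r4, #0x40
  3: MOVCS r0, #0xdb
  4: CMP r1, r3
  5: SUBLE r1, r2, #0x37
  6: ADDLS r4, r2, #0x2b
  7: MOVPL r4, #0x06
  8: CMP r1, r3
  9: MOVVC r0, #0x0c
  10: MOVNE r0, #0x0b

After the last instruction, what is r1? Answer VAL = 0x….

[0] flags=0011 → (cmp)
[1] flags=0011 CS?T → r1=0x19
[2] flags=0011 LS?F → skip
[3] flags=0011 CS?T → r0=0xdb
[4] flags=0010 → (cmp)
[5] flags=0010 LE?F → skip
[6] flags=0010 LS?F → skip
[7] flags=0010 PL?T → r4=0x06
[8] flags=0010 → (cmp)
[9] flags=0010 VC?T → r0=0x0c
[10] flags=0010 NE?T → r0=0x0b

VAL = 0x19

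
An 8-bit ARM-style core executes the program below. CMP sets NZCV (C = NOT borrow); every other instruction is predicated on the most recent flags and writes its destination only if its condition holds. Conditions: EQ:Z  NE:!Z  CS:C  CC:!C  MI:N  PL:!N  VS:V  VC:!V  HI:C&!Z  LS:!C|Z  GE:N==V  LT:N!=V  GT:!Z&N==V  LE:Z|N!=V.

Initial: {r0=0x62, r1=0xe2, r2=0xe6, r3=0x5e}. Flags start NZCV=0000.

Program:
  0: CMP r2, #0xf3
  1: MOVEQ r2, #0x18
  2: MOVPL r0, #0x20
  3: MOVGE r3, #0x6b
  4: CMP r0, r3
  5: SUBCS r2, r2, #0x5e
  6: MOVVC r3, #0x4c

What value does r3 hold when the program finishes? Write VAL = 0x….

0: ✓ CMP  NZCV=1000
1: · MOVEQ
2: · MOVPL
3: · MOVGE
4: ✓ CMP  NZCV=0010
5: ✓ SUBCS  r2←0x88
6: ✓ MOVVC  r3←0x4c

VAL = 0x4c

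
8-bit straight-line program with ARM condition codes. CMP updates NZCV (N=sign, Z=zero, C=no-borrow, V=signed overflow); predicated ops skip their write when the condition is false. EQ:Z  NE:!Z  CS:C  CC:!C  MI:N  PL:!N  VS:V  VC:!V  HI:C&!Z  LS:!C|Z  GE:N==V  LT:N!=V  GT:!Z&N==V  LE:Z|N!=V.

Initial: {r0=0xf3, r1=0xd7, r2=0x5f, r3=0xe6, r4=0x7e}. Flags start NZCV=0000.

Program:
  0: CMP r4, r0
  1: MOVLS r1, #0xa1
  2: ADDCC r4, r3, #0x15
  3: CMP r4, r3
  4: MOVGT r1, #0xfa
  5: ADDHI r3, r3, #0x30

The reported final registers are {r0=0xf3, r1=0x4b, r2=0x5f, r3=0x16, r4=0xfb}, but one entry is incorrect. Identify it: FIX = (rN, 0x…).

FIX = (r1, 0xfa)

[0] flags=1001 → (cmp)
[1] flags=1001 LS?T → r1=0xa1
[2] flags=1001 CC?T → r4=0xfb
[3] flags=0010 → (cmp)
[4] flags=0010 GT?T → r1=0xfa
[5] flags=0010 HI?T → r3=0x16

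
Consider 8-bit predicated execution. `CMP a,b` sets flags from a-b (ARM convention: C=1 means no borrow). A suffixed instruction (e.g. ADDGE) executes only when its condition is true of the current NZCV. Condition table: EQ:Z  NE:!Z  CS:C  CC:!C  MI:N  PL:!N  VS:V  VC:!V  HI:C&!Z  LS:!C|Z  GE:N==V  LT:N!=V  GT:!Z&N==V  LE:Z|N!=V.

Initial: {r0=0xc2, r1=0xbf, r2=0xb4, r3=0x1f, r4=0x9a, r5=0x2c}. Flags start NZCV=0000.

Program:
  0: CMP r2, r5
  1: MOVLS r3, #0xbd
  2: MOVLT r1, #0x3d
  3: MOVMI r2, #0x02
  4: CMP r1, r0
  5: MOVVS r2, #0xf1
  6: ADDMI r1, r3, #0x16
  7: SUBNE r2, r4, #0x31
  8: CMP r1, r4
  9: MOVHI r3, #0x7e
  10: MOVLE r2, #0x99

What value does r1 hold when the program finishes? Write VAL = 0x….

[0] flags=1010 → (cmp)
[1] flags=1010 LS?F → skip
[2] flags=1010 LT?T → r1=0x3d
[3] flags=1010 MI?T → r2=0x02
[4] flags=0000 → (cmp)
[5] flags=0000 VS?F → skip
[6] flags=0000 MI?F → skip
[7] flags=0000 NE?T → r2=0x69
[8] flags=1001 → (cmp)
[9] flags=1001 HI?F → skip
[10] flags=1001 LE?F → skip

VAL = 0x3d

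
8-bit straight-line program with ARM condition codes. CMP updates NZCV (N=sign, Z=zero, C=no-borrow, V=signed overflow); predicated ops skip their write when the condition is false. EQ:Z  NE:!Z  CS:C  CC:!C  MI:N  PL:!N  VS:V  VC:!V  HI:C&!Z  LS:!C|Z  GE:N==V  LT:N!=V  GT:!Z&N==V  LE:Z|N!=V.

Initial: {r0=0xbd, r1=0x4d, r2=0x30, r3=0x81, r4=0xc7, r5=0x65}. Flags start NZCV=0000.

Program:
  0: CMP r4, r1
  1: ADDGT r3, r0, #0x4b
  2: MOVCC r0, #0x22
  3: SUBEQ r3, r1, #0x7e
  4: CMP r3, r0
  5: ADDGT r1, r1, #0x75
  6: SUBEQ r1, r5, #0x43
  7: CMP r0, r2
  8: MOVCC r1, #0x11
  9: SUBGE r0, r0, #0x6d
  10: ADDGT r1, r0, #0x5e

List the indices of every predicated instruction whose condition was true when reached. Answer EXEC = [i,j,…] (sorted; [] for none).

[0] flags=0011 → (cmp)
[1] flags=0011 GT?F → skip
[2] flags=0011 CC?F → skip
[3] flags=0011 EQ?F → skip
[4] flags=1000 → (cmp)
[5] flags=1000 GT?F → skip
[6] flags=1000 EQ?F → skip
[7] flags=1010 → (cmp)
[8] flags=1010 CC?F → skip
[9] flags=1010 GE?F → skip
[10] flags=1010 GT?F → skip

EXEC = []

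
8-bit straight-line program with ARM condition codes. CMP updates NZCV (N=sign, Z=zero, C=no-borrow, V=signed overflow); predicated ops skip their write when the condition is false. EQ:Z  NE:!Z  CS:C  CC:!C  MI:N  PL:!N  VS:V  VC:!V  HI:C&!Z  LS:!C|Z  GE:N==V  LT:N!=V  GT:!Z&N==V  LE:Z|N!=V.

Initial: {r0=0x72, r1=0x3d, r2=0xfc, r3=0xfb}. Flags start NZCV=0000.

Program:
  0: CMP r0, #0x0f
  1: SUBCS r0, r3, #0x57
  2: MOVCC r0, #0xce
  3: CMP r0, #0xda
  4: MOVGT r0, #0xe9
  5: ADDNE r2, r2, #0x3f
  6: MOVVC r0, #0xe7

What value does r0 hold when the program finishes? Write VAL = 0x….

VAL = 0xe7

[0] flags=0010 → (cmp)
[1] flags=0010 CS?T → r0=0xa4
[2] flags=0010 CC?F → skip
[3] flags=1000 → (cmp)
[4] flags=1000 GT?F → skip
[5] flags=1000 NE?T → r2=0x3b
[6] flags=1000 VC?T → r0=0xe7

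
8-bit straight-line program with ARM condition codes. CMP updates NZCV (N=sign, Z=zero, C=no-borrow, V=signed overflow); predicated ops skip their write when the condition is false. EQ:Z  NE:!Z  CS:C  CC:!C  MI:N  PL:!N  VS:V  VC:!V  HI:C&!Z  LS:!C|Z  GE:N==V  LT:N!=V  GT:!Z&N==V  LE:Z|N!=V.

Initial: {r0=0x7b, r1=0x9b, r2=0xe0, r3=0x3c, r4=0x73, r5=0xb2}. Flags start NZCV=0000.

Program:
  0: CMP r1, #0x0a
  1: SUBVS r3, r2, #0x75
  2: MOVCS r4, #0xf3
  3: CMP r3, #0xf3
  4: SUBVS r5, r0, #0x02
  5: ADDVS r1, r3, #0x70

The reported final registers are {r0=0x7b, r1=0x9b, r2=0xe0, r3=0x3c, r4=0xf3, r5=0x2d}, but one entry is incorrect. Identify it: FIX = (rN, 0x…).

0: ✓ CMP  NZCV=1010
1: · SUBVS
2: ✓ MOVCS  r4←0xf3
3: ✓ CMP  NZCV=0000
4: · SUBVS
5: · ADDVS

FIX = (r5, 0xb2)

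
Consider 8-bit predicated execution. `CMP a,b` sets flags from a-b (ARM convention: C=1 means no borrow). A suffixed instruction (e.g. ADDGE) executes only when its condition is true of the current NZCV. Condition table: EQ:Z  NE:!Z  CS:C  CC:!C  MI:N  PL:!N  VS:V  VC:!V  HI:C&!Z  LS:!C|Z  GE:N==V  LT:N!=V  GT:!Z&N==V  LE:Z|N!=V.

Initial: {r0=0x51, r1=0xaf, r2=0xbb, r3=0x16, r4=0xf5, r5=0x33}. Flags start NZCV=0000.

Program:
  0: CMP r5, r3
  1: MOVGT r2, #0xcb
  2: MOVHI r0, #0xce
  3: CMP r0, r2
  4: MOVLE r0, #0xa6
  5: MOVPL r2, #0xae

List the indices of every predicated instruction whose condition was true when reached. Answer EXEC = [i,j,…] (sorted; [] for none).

EXEC = [1,2,5]

[0] flags=0010 → (cmp)
[1] flags=0010 GT?T → r2=0xcb
[2] flags=0010 HI?T → r0=0xce
[3] flags=0010 → (cmp)
[4] flags=0010 LE?F → skip
[5] flags=0010 PL?T → r2=0xae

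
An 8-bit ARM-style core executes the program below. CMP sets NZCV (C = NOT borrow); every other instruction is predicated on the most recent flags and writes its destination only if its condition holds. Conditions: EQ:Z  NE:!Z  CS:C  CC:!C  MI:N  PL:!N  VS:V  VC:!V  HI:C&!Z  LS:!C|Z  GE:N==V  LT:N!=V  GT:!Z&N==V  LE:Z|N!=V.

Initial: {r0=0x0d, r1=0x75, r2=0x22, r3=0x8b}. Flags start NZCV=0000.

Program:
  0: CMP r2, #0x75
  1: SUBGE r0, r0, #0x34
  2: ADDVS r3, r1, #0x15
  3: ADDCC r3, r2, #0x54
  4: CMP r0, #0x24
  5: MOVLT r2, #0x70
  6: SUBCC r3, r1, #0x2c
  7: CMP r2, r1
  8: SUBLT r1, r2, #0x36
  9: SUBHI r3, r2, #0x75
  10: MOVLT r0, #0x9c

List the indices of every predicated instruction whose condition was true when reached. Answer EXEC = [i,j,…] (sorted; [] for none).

0: ✓ CMP  NZCV=1000
1: · SUBGE
2: · ADDVS
3: ✓ ADDCC  r3←0x76
4: ✓ CMP  NZCV=1000
5: ✓ MOVLT  r2←0x70
6: ✓ SUBCC  r3←0x49
7: ✓ CMP  NZCV=1000
8: ✓ SUBLT  r1←0x3a
9: · SUBHI
10: ✓ MOVLT  r0←0x9c

EXEC = [3,5,6,8,10]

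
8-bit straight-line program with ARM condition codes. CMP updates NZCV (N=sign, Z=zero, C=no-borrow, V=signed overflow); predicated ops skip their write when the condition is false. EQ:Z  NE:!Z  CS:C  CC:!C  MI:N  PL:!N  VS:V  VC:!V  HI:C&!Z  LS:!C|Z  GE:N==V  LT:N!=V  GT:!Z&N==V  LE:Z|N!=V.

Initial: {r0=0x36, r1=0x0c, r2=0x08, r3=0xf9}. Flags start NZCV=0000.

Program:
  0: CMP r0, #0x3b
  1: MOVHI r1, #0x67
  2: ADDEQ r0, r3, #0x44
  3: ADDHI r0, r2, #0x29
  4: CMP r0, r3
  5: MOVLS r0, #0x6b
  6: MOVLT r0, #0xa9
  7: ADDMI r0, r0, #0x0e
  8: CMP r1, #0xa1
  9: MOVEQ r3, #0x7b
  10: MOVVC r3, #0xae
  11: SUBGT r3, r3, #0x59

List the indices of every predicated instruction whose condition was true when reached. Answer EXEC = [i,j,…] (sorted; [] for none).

[0] flags=1000 → (cmp)
[1] flags=1000 HI?F → skip
[2] flags=1000 EQ?F → skip
[3] flags=1000 HI?F → skip
[4] flags=0000 → (cmp)
[5] flags=0000 LS?T → r0=0x6b
[6] flags=0000 LT?F → skip
[7] flags=0000 MI?F → skip
[8] flags=0000 → (cmp)
[9] flags=0000 EQ?F → skip
[10] flags=0000 VC?T → r3=0xae
[11] flags=0000 GT?T → r3=0x55

EXEC = [5,10,11]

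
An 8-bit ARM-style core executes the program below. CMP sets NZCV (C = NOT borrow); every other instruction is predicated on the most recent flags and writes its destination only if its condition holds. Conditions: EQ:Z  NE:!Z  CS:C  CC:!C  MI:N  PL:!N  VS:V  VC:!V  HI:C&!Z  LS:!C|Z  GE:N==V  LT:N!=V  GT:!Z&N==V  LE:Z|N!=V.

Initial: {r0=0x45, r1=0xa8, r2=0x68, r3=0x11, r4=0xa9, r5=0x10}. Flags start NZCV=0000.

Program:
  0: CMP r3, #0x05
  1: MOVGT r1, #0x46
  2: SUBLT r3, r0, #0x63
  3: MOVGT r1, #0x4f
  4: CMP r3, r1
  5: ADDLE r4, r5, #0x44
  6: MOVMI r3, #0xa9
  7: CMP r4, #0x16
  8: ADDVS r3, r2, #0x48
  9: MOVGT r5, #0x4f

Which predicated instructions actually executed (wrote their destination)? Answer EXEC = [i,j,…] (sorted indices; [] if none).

0: ✓ CMP  NZCV=0010
1: ✓ MOVGT  r1←0x46
2: · SUBLT
3: ✓ MOVGT  r1←0x4f
4: ✓ CMP  NZCV=1000
5: ✓ ADDLE  r4←0x54
6: ✓ MOVMI  r3←0xa9
7: ✓ CMP  NZCV=0010
8: · ADDVS
9: ✓ MOVGT  r5←0x4f

EXEC = [1,3,5,6,9]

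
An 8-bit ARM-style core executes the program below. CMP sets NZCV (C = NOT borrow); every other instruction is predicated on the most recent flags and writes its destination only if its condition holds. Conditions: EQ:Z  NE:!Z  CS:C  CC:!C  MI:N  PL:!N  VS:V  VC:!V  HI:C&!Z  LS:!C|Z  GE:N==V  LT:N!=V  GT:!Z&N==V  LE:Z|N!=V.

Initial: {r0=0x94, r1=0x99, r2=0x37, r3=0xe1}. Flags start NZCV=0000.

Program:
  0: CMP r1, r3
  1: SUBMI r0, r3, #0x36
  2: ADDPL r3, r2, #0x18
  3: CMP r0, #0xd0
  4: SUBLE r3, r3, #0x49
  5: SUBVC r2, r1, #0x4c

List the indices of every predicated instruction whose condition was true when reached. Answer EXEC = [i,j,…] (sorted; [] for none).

0: ✓ CMP  NZCV=1000
1: ✓ SUBMI  r0←0xab
2: · ADDPL
3: ✓ CMP  NZCV=1000
4: ✓ SUBLE  r3←0x98
5: ✓ SUBVC  r2←0x4d

EXEC = [1,4,5]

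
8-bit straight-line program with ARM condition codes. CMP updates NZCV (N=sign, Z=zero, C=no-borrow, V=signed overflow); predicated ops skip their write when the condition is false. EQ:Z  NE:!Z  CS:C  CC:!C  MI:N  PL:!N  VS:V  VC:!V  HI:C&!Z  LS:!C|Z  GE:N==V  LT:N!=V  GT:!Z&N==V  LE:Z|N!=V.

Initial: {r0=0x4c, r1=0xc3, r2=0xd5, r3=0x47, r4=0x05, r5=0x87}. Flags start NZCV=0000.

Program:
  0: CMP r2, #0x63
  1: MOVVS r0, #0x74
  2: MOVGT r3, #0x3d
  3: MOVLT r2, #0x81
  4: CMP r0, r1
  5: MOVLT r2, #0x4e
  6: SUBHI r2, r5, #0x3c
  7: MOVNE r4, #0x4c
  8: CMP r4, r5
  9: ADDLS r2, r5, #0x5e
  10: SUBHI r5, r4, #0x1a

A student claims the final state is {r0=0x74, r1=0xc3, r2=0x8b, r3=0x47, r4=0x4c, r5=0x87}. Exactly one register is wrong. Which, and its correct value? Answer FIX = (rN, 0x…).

0: ✓ CMP  NZCV=0011
1: ✓ MOVVS  r0←0x74
2: · MOVGT
3: ✓ MOVLT  r2←0x81
4: ✓ CMP  NZCV=1001
5: · MOVLT
6: · SUBHI
7: ✓ MOVNE  r4←0x4c
8: ✓ CMP  NZCV=1001
9: ✓ ADDLS  r2←0xe5
10: · SUBHI

FIX = (r2, 0xe5)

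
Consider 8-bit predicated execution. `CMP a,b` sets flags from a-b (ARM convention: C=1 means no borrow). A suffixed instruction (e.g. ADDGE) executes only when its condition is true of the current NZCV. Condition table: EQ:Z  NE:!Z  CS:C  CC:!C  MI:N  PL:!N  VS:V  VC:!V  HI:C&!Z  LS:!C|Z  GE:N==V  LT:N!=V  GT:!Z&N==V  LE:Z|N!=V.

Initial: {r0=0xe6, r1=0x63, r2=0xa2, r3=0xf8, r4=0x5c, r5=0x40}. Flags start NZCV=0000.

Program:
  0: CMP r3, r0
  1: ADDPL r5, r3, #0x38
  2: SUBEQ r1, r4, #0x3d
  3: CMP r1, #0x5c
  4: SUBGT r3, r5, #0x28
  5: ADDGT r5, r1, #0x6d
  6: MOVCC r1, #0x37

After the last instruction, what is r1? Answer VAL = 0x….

0: ✓ CMP  NZCV=0010
1: ✓ ADDPL  r5←0x30
2: · SUBEQ
3: ✓ CMP  NZCV=0010
4: ✓ SUBGT  r3←0x08
5: ✓ ADDGT  r5←0xd0
6: · MOVCC

VAL = 0x63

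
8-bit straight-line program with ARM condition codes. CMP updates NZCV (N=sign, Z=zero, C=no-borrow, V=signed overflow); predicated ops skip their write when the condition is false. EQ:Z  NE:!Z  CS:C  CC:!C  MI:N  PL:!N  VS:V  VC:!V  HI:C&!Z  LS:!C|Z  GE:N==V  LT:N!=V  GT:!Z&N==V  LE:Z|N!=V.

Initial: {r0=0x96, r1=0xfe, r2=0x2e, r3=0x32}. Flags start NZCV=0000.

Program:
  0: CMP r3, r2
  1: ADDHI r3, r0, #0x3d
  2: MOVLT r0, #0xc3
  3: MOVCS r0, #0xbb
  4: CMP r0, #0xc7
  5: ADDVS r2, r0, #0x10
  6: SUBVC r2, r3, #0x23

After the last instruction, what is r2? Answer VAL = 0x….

0: ✓ CMP  NZCV=0010
1: ✓ ADDHI  r3←0xd3
2: · MOVLT
3: ✓ MOVCS  r0←0xbb
4: ✓ CMP  NZCV=1000
5: · ADDVS
6: ✓ SUBVC  r2←0xb0

VAL = 0xb0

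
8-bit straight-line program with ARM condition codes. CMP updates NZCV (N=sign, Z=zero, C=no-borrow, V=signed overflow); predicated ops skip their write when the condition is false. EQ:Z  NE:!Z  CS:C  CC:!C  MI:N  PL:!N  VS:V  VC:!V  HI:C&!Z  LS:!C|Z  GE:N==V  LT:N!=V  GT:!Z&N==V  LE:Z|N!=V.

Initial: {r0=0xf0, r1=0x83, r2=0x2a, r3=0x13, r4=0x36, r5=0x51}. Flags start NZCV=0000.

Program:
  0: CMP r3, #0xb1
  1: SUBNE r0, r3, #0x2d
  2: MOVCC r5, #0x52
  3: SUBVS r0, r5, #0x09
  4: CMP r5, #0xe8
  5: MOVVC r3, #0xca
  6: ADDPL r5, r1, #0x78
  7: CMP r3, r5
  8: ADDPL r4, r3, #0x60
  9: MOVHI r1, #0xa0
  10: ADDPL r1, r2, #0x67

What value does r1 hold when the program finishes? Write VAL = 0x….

[0] flags=0000 → (cmp)
[1] flags=0000 NE?T → r0=0xe6
[2] flags=0000 CC?T → r5=0x52
[3] flags=0000 VS?F → skip
[4] flags=0000 → (cmp)
[5] flags=0000 VC?T → r3=0xca
[6] flags=0000 PL?T → r5=0xfb
[7] flags=1000 → (cmp)
[8] flags=1000 PL?F → skip
[9] flags=1000 HI?F → skip
[10] flags=1000 PL?F → skip

VAL = 0x83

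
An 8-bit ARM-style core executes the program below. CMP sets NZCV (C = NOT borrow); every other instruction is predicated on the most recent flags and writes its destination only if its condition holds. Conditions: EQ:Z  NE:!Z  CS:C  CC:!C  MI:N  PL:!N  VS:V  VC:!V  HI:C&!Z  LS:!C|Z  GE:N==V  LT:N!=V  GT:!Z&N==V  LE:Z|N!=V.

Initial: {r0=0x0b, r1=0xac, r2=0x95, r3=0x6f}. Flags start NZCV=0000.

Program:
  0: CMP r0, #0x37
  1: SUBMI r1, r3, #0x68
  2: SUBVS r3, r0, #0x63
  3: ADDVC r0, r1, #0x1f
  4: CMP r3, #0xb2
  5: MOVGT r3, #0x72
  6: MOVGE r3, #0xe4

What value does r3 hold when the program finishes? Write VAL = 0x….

VAL = 0xe4

0: ✓ CMP  NZCV=1000
1: ✓ SUBMI  r1←0x07
2: · SUBVS
3: ✓ ADDVC  r0←0x26
4: ✓ CMP  NZCV=1001
5: ✓ MOVGT  r3←0x72
6: ✓ MOVGE  r3←0xe4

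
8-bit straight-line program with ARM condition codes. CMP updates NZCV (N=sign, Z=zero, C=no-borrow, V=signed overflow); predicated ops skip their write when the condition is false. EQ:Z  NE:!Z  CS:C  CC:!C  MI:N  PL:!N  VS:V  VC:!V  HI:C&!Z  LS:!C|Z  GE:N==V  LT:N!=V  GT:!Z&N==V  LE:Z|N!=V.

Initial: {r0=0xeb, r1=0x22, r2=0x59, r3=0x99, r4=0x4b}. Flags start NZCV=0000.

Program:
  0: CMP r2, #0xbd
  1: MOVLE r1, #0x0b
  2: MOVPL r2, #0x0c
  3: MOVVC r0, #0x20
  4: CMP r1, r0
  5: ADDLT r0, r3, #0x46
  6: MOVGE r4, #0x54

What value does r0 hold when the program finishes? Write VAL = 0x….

[0] flags=1001 → (cmp)
[1] flags=1001 LE?F → skip
[2] flags=1001 PL?F → skip
[3] flags=1001 VC?F → skip
[4] flags=0000 → (cmp)
[5] flags=0000 LT?F → skip
[6] flags=0000 GE?T → r4=0x54

VAL = 0xeb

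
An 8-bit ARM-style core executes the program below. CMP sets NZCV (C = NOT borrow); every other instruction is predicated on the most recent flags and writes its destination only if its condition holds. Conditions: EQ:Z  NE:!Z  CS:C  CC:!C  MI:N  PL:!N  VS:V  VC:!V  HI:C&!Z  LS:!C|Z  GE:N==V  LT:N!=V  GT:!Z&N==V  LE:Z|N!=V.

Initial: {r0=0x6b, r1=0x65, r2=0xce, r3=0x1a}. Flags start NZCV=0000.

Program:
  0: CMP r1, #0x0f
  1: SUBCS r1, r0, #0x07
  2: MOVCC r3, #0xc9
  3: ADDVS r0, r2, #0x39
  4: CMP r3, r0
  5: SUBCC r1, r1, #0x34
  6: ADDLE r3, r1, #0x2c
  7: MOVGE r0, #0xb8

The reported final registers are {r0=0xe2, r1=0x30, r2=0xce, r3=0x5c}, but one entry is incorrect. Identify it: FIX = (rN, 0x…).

0: ✓ CMP  NZCV=0010
1: ✓ SUBCS  r1←0x64
2: · MOVCC
3: · ADDVS
4: ✓ CMP  NZCV=1000
5: ✓ SUBCC  r1←0x30
6: ✓ ADDLE  r3←0x5c
7: · MOVGE

FIX = (r0, 0x6b)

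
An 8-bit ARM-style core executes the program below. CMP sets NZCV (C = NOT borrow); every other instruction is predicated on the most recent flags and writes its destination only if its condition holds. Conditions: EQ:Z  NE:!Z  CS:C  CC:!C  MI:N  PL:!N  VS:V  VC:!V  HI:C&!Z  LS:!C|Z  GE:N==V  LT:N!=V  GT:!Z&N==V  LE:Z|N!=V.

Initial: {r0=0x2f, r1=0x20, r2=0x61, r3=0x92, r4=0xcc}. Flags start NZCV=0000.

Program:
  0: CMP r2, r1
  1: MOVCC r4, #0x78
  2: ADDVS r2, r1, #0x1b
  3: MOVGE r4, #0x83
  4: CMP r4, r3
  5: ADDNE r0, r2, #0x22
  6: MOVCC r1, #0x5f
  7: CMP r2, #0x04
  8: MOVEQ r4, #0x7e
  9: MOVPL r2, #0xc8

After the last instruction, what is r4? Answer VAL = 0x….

VAL = 0x83

[0] flags=0010 → (cmp)
[1] flags=0010 CC?F → skip
[2] flags=0010 VS?F → skip
[3] flags=0010 GE?T → r4=0x83
[4] flags=1000 → (cmp)
[5] flags=1000 NE?T → r0=0x83
[6] flags=1000 CC?T → r1=0x5f
[7] flags=0010 → (cmp)
[8] flags=0010 EQ?F → skip
[9] flags=0010 PL?T → r2=0xc8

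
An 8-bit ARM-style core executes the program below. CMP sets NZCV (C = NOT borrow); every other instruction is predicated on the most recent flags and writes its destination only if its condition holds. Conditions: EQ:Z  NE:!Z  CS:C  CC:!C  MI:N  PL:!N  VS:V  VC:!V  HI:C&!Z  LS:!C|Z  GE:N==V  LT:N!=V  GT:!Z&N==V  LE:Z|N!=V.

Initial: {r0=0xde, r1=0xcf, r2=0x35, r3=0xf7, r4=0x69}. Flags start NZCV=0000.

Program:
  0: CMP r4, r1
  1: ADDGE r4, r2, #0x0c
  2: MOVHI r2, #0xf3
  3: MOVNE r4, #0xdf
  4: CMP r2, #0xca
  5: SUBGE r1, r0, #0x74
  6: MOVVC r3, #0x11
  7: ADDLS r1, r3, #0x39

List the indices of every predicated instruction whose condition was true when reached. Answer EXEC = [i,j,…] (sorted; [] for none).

0: ✓ CMP  NZCV=1001
1: ✓ ADDGE  r4←0x41
2: · MOVHI
3: ✓ MOVNE  r4←0xdf
4: ✓ CMP  NZCV=0000
5: ✓ SUBGE  r1←0x6a
6: ✓ MOVVC  r3←0x11
7: ✓ ADDLS  r1←0x4a

EXEC = [1,3,5,6,7]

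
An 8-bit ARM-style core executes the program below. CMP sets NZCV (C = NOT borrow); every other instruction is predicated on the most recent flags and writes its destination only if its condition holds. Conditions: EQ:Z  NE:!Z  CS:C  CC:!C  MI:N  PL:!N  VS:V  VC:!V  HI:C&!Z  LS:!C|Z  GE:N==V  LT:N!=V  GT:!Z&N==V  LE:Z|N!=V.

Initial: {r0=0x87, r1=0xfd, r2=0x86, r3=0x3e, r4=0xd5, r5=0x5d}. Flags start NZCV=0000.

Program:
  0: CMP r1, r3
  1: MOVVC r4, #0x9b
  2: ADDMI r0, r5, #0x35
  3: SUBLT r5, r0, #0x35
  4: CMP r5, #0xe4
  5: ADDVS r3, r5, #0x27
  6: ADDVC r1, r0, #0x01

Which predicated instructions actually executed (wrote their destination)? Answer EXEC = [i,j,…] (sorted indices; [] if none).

[0] flags=1010 → (cmp)
[1] flags=1010 VC?T → r4=0x9b
[2] flags=1010 MI?T → r0=0x92
[3] flags=1010 LT?T → r5=0x5d
[4] flags=0000 → (cmp)
[5] flags=0000 VS?F → skip
[6] flags=0000 VC?T → r1=0x93

EXEC = [1,2,3,6]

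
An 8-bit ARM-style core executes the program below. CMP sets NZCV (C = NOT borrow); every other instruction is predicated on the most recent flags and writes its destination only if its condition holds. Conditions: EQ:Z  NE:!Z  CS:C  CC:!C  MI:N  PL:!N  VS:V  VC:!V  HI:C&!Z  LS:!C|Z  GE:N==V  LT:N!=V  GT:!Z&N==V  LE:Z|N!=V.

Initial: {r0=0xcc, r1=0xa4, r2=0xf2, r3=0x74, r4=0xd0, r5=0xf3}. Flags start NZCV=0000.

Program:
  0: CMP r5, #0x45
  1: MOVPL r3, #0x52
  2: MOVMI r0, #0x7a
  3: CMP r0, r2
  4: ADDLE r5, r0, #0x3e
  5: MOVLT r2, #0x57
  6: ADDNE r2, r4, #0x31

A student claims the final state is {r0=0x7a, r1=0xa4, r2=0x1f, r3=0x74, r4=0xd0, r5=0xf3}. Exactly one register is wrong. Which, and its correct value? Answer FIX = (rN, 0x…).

FIX = (r2, 0x01)

0: ✓ CMP  NZCV=1010
1: · MOVPL
2: ✓ MOVMI  r0←0x7a
3: ✓ CMP  NZCV=1001
4: · ADDLE
5: · MOVLT
6: ✓ ADDNE  r2←0x01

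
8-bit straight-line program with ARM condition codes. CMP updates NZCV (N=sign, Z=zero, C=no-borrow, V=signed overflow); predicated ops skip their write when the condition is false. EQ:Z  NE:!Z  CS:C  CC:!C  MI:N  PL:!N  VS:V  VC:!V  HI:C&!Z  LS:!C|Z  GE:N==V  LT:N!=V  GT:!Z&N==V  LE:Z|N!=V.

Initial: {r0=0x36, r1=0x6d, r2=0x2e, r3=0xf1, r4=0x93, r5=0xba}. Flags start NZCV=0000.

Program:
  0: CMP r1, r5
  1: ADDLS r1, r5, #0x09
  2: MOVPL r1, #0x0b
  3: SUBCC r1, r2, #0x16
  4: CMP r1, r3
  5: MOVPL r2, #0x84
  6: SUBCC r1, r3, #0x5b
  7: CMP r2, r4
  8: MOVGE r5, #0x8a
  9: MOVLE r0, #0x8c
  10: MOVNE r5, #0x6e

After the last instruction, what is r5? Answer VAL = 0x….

VAL = 0x6e

0: ✓ CMP  NZCV=1001
1: ✓ ADDLS  r1←0xc3
2: · MOVPL
3: ✓ SUBCC  r1←0x18
4: ✓ CMP  NZCV=0000
5: ✓ MOVPL  r2←0x84
6: ✓ SUBCC  r1←0x96
7: ✓ CMP  NZCV=1000
8: · MOVGE
9: ✓ MOVLE  r0←0x8c
10: ✓ MOVNE  r5←0x6e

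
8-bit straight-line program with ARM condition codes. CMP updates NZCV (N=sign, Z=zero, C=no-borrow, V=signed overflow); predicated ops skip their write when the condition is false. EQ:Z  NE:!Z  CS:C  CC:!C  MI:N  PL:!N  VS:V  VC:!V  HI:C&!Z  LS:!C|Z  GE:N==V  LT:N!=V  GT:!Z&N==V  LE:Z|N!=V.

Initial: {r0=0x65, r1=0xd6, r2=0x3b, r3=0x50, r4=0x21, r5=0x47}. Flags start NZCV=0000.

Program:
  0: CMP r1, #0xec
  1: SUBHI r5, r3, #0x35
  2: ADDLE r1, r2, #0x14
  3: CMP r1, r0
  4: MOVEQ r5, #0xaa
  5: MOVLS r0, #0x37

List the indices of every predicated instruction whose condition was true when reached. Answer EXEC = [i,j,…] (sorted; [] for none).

[0] flags=1000 → (cmp)
[1] flags=1000 HI?F → skip
[2] flags=1000 LE?T → r1=0x4f
[3] flags=1000 → (cmp)
[4] flags=1000 EQ?F → skip
[5] flags=1000 LS?T → r0=0x37

EXEC = [2,5]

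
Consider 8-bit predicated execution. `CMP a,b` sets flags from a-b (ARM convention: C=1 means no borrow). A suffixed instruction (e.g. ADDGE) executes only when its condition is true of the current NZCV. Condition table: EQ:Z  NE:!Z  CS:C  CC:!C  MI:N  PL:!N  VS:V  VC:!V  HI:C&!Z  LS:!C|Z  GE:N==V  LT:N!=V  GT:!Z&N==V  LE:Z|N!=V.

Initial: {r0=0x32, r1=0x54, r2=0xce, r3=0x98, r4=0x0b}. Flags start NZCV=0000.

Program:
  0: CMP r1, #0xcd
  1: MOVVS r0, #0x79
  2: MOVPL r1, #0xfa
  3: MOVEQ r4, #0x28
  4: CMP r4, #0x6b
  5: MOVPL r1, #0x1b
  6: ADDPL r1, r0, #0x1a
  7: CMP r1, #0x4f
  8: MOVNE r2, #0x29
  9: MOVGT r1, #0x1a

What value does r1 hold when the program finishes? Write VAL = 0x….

[0] flags=1001 → (cmp)
[1] flags=1001 VS?T → r0=0x79
[2] flags=1001 PL?F → skip
[3] flags=1001 EQ?F → skip
[4] flags=1000 → (cmp)
[5] flags=1000 PL?F → skip
[6] flags=1000 PL?F → skip
[7] flags=0010 → (cmp)
[8] flags=0010 NE?T → r2=0x29
[9] flags=0010 GT?T → r1=0x1a

VAL = 0x1a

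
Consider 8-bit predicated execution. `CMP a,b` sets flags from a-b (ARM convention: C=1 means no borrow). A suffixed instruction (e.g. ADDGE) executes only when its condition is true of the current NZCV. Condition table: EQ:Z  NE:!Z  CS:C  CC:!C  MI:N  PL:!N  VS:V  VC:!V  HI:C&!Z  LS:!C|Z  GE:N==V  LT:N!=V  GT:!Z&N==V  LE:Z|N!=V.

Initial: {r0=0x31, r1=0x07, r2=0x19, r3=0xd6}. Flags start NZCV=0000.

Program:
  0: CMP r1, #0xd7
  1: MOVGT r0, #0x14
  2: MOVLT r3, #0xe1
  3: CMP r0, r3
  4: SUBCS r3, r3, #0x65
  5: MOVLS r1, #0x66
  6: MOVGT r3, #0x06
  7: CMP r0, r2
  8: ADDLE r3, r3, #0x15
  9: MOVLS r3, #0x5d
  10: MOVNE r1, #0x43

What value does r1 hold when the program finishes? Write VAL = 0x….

VAL = 0x43

0: ✓ CMP  NZCV=0000
1: ✓ MOVGT  r0←0x14
2: · MOVLT
3: ✓ CMP  NZCV=0000
4: · SUBCS
5: ✓ MOVLS  r1←0x66
6: ✓ MOVGT  r3←0x06
7: ✓ CMP  NZCV=1000
8: ✓ ADDLE  r3←0x1b
9: ✓ MOVLS  r3←0x5d
10: ✓ MOVNE  r1←0x43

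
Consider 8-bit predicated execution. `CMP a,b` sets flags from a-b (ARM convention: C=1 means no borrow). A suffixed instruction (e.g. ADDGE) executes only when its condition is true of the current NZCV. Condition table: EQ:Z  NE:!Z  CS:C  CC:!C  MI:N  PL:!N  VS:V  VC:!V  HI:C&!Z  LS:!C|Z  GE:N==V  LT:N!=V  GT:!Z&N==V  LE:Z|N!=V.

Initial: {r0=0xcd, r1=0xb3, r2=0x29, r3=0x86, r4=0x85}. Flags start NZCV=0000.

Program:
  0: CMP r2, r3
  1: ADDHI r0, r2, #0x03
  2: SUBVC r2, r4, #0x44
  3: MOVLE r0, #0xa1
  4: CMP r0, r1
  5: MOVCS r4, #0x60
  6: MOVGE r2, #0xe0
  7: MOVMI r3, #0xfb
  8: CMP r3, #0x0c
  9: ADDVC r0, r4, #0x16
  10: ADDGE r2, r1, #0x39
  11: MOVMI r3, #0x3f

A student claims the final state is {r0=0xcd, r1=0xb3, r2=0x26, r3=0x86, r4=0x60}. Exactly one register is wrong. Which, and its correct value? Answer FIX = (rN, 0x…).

0: ✓ CMP  NZCV=1001
1: · ADDHI
2: · SUBVC
3: · MOVLE
4: ✓ CMP  NZCV=0010
5: ✓ MOVCS  r4←0x60
6: ✓ MOVGE  r2←0xe0
7: · MOVMI
8: ✓ CMP  NZCV=0011
9: · ADDVC
10: · ADDGE
11: · MOVMI

FIX = (r2, 0xe0)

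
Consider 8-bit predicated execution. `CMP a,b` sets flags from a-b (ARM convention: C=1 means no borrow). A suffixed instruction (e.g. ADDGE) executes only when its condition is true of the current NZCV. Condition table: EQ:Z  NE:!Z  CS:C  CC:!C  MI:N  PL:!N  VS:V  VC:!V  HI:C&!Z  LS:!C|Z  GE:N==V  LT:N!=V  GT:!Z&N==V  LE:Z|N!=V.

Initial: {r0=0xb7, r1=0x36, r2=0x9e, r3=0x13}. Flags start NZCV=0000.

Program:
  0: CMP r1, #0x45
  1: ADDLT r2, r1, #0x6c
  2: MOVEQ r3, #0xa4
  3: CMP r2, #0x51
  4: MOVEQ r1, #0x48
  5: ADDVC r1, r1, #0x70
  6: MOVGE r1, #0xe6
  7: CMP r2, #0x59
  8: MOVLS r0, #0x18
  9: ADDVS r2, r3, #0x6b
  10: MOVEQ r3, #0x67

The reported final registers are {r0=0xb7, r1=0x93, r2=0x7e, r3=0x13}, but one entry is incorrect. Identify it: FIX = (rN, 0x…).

FIX = (r1, 0x36)

0: ✓ CMP  NZCV=1000
1: ✓ ADDLT  r2←0xa2
2: · MOVEQ
3: ✓ CMP  NZCV=0011
4: · MOVEQ
5: · ADDVC
6: · MOVGE
7: ✓ CMP  NZCV=0011
8: · MOVLS
9: ✓ ADDVS  r2←0x7e
10: · MOVEQ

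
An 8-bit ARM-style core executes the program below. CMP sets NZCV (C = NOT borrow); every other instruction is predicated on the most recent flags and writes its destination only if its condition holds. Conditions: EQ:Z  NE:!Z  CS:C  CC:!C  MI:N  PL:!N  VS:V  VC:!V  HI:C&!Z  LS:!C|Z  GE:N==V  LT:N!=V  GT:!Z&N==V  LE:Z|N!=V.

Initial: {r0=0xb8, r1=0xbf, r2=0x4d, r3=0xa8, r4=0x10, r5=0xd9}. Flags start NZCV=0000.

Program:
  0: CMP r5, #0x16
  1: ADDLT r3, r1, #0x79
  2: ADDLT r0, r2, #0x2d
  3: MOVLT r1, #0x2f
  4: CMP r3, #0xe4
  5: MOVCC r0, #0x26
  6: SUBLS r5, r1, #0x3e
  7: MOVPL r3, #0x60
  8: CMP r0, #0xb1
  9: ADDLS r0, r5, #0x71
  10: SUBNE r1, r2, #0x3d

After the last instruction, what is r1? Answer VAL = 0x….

VAL = 0x10

[0] flags=1010 → (cmp)
[1] flags=1010 LT?T → r3=0x38
[2] flags=1010 LT?T → r0=0x7a
[3] flags=1010 LT?T → r1=0x2f
[4] flags=0000 → (cmp)
[5] flags=0000 CC?T → r0=0x26
[6] flags=0000 LS?T → r5=0xf1
[7] flags=0000 PL?T → r3=0x60
[8] flags=0000 → (cmp)
[9] flags=0000 LS?T → r0=0x62
[10] flags=0000 NE?T → r1=0x10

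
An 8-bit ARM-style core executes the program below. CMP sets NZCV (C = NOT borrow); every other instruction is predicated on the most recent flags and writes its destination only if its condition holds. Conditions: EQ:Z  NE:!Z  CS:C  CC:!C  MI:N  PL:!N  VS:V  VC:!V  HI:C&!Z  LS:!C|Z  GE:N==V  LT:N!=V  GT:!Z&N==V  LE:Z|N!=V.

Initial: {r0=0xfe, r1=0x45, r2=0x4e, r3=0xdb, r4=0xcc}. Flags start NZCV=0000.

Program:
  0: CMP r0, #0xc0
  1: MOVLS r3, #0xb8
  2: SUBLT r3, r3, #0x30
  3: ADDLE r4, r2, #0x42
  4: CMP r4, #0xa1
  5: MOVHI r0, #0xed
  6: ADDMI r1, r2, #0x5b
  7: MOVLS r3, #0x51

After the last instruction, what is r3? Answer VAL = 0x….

0: ✓ CMP  NZCV=0010
1: · MOVLS
2: · SUBLT
3: · ADDLE
4: ✓ CMP  NZCV=0010
5: ✓ MOVHI  r0←0xed
6: · ADDMI
7: · MOVLS

VAL = 0xdb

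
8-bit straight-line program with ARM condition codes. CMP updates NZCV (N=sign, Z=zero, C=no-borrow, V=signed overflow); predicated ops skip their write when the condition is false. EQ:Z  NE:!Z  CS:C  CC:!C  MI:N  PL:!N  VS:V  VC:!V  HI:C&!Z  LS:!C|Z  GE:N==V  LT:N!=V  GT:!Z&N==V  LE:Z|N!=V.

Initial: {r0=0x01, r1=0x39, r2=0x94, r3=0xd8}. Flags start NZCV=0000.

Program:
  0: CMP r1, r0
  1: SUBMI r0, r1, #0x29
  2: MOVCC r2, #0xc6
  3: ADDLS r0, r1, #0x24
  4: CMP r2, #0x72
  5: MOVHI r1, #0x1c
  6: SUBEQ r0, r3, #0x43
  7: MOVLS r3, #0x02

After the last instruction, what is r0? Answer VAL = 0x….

[0] flags=0010 → (cmp)
[1] flags=0010 MI?F → skip
[2] flags=0010 CC?F → skip
[3] flags=0010 LS?F → skip
[4] flags=0011 → (cmp)
[5] flags=0011 HI?T → r1=0x1c
[6] flags=0011 EQ?F → skip
[7] flags=0011 LS?F → skip

VAL = 0x01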